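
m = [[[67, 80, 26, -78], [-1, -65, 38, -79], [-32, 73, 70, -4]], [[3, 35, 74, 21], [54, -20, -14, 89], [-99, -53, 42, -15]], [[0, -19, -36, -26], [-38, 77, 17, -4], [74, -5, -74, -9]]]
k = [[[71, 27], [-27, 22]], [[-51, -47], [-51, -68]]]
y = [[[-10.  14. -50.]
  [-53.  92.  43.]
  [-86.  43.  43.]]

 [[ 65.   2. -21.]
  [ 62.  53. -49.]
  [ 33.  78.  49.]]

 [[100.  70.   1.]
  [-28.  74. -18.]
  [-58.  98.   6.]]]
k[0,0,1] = 27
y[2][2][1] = 98.0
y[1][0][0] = 65.0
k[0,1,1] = 22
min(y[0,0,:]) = -50.0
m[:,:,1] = [[80, -65, 73], [35, -20, -53], [-19, 77, -5]]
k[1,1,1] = -68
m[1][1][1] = -20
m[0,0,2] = 26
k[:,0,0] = [71, -51]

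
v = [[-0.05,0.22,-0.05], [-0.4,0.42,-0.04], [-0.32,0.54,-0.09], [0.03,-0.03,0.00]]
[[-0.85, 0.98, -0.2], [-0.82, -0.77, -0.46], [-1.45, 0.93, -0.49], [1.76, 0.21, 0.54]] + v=[[-0.9, 1.20, -0.25], [-1.22, -0.35, -0.50], [-1.77, 1.47, -0.58], [1.79, 0.18, 0.54]]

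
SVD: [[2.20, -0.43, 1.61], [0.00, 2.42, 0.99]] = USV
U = [[-0.89, -0.46], [-0.46, 0.89]]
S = [2.81, 2.56]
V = [[-0.69, -0.26, -0.67], [-0.40, 0.92, 0.05]]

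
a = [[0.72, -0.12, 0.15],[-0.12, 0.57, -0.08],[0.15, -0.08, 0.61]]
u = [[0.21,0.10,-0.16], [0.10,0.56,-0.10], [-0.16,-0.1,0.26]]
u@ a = [[0.12,0.04,-0.07], [-0.01,0.32,-0.09], [-0.06,-0.06,0.14]]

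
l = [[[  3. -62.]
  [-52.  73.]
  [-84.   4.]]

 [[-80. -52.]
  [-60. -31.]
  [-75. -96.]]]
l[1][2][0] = -75.0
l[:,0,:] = [[3.0, -62.0], [-80.0, -52.0]]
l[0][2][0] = -84.0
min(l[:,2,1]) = -96.0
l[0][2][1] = 4.0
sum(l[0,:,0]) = -133.0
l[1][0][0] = -80.0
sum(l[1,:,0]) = -215.0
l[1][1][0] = -60.0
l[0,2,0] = -84.0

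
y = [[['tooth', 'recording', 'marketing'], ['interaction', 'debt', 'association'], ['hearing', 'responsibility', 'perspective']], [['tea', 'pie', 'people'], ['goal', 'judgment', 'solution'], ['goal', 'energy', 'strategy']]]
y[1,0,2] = 'people'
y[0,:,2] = ['marketing', 'association', 'perspective']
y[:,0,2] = ['marketing', 'people']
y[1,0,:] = ['tea', 'pie', 'people']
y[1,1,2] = 'solution'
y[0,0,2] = 'marketing'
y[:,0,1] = ['recording', 'pie']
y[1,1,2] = 'solution'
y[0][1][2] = 'association'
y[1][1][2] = 'solution'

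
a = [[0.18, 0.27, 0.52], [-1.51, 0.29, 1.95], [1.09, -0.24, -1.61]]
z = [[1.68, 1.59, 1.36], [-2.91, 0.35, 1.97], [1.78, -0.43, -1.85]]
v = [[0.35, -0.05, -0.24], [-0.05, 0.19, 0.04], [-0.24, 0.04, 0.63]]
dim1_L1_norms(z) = [4.63, 5.23, 4.06]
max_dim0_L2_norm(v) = 0.68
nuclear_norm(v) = 1.17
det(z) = -1.79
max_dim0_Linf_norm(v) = 0.63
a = z @ v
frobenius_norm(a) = 3.22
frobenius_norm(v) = 0.82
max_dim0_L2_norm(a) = 2.58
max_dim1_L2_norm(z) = 3.53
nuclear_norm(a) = 3.73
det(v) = 0.03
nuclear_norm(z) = 7.22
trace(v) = 1.17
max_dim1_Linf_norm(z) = 2.91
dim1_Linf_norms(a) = [0.52, 1.95, 1.61]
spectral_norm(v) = 0.77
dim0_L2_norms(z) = [3.8, 1.68, 3.03]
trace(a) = -1.14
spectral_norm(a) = 3.18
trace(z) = 0.18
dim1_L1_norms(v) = [0.64, 0.28, 0.91]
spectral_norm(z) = 4.38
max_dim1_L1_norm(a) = 3.75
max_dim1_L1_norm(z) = 5.23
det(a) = -0.06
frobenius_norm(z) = 5.14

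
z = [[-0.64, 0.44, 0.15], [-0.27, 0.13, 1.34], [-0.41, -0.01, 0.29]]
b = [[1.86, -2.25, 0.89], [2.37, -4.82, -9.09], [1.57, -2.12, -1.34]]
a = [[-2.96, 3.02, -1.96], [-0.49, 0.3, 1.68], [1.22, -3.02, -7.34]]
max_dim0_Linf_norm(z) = 1.34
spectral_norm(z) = 1.48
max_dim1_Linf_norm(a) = 7.34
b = z @ a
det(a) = -15.35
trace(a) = -10.00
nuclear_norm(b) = 14.31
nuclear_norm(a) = 13.27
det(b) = 3.40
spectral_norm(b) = 10.88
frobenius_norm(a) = 9.45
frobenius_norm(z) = 1.66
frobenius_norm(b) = 11.38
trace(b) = -4.30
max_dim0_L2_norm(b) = 9.23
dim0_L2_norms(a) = [3.24, 4.28, 7.78]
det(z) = -0.23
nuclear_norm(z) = 2.42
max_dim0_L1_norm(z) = 1.78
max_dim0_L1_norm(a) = 10.98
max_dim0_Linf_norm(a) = 7.34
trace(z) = -0.22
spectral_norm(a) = 8.22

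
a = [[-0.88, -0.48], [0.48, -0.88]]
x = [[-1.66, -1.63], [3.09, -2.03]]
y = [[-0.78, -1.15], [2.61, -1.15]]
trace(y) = -1.93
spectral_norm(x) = 3.75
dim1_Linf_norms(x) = [1.66, 3.09]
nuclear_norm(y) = 4.23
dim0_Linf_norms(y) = [2.61, 1.15]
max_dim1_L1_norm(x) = 5.12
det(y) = 3.90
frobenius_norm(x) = 4.37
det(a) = 1.00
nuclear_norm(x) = 5.99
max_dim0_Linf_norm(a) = 0.88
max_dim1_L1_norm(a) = 1.36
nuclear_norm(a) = 2.00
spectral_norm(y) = 2.87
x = a + y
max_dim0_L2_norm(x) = 3.51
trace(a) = -1.76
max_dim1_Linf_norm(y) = 2.61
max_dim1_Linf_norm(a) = 0.88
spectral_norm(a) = 1.00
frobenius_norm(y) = 3.17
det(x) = 8.41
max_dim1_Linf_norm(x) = 3.09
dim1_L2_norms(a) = [1.0, 1.0]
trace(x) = -3.69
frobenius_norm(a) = 1.42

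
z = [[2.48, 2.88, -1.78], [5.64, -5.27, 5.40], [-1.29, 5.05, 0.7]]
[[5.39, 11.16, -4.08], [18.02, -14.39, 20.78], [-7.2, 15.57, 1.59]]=z @ [[2.79,0.62,0.63], [-0.68,3.26,0.03], [-0.24,-0.13,3.22]]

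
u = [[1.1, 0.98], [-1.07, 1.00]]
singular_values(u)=[1.53, 1.4]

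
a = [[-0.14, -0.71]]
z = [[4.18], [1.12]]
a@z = [[-1.38]]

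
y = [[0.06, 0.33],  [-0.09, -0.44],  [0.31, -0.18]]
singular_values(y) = [0.58, 0.33]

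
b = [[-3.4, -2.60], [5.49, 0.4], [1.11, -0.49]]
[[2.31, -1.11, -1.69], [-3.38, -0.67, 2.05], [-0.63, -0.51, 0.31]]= b @ [[-0.61, -0.17, 0.36], [-0.09, 0.65, 0.18]]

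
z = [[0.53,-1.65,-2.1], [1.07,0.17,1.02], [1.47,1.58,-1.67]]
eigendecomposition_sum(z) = [[(0.2+1.11j), -1.07+0.55j, (-0.76-0.09j)],[(0.63-0.28j), 0.48+0.56j, 0.05+0.47j],[(0.58+0j), 0.18+0.59j, (-0.12+0.38j)]] + [[0.20-1.11j, (-1.07-0.55j), -0.76+0.09j], [(0.63+0.28j), 0.48-0.56j, (0.05-0.47j)], [(0.58-0j), 0.18-0.59j, -0.12-0.38j]] + [[(0.12+0j), (0.49-0j), (-0.57-0j)], [-0.19-0.00j, -0.78+0.00j, 0.92+0.00j], [(0.3+0j), (1.22-0j), (-1.43-0j)]]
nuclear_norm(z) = 6.79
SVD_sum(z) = [[0.85, -0.17, -2.09], [-0.21, 0.04, 0.51], [0.74, -0.15, -1.82]] + [[-0.65, -1.29, -0.16], [0.33, 0.66, 0.08], [0.84, 1.66, 0.21]] + [[0.33, -0.19, 0.15], [0.94, -0.53, 0.43], [-0.12, 0.07, -0.05]]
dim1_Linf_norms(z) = [2.1, 1.07, 1.67]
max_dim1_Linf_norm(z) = 2.1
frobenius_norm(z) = 4.13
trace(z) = -0.97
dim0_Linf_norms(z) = [1.47, 1.65, 2.1]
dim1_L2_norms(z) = [2.72, 1.49, 2.73]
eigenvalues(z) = [(0.56+2.05j), (0.56-2.05j), (-2.09+0j)]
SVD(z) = [[-0.74, 0.59, -0.33], [0.18, -0.30, -0.94], [-0.65, -0.75, 0.12]] @ diag([3.0547174201541303, 2.4894740354079334, 1.2429885397849143]) @ [[-0.38, 0.08, 0.92], [-0.45, -0.89, -0.11], [-0.81, 0.46, -0.37]]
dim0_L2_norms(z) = [1.89, 2.29, 2.87]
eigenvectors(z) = [[(0.78+0j),  (0.78-0j),  (0.32+0j)], [-0.11-0.46j,  (-0.11+0.46j),  -0.51+0.00j], [0.07-0.40j,  (0.07+0.4j),  0.80+0.00j]]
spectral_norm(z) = 3.05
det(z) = -9.45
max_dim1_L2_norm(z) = 2.73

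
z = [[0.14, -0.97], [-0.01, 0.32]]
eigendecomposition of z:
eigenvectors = [[-1.00,0.97], [-0.04,-0.22]]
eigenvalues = [0.1, 0.36]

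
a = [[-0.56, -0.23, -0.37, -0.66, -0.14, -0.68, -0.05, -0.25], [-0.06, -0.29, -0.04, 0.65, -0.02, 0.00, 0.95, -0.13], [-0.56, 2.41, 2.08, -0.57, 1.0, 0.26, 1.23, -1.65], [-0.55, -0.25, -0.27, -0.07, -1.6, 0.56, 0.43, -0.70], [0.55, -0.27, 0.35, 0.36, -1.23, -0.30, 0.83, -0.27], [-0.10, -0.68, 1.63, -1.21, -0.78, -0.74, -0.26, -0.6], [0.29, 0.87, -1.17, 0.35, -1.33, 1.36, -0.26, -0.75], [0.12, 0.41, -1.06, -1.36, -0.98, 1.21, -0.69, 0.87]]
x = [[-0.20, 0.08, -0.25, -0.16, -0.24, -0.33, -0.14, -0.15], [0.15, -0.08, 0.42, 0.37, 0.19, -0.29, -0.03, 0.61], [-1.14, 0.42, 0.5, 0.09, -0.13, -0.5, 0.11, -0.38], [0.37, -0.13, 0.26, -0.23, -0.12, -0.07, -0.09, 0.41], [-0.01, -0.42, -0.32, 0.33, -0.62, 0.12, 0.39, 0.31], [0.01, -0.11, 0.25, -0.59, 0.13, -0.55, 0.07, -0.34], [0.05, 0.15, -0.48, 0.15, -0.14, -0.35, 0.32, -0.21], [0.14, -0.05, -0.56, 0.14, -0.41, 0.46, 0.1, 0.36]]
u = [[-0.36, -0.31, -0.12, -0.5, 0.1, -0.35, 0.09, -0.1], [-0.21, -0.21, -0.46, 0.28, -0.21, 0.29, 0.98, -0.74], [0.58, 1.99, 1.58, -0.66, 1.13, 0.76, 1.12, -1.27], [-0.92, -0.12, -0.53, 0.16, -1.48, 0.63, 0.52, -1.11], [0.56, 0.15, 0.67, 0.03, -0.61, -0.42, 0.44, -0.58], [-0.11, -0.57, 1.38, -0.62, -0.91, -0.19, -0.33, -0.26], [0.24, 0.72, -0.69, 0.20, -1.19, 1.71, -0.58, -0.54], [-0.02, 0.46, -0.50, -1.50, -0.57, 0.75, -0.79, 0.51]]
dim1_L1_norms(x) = [1.55, 2.14, 3.27, 1.68, 2.52, 2.05, 1.85, 2.22]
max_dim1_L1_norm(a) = 9.76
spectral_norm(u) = 3.54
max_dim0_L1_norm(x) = 3.04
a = x + u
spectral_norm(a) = 4.29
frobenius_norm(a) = 6.75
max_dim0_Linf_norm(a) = 2.41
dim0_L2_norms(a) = [1.16, 2.73, 3.13, 2.18, 2.9, 2.19, 1.98, 2.25]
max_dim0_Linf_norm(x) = 1.14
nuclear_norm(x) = 6.29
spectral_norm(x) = 1.77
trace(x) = -0.50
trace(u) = 0.30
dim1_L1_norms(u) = [1.93, 3.38, 9.09, 5.47, 3.46, 4.37, 5.87, 5.1]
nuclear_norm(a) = 15.83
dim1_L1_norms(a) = [2.94, 2.14, 9.76, 4.43, 4.16, 6.0, 6.38, 6.7]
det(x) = 0.01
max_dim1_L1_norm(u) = 9.09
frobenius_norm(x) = 2.67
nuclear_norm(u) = 14.09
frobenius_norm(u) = 5.99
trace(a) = -0.20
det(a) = -14.48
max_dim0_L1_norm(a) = 7.08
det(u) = -5.67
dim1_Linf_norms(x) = [0.33, 0.61, 1.14, 0.41, 0.62, 0.59, 0.48, 0.56]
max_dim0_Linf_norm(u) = 1.99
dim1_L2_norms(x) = [0.59, 0.91, 1.47, 0.69, 1.02, 0.93, 0.75, 0.94]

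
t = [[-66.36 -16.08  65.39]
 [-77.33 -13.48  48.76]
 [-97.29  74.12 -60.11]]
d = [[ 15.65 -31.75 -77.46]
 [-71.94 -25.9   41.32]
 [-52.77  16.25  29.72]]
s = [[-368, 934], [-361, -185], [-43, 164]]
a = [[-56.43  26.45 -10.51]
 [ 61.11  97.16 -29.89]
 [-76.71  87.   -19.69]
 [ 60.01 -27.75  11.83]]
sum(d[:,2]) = -6.419999999999995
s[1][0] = -361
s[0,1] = 934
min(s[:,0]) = -368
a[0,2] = -10.51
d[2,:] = [-52.77, 16.25, 29.72]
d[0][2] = -77.46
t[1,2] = 48.76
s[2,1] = 164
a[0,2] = -10.51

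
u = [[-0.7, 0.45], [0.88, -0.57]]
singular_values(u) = [1.34, 0.0]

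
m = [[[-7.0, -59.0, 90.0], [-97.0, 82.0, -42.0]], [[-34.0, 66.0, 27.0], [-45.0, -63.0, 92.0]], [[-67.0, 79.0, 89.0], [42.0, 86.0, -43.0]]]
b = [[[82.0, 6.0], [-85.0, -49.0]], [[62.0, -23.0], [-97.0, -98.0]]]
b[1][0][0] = 62.0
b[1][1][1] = -98.0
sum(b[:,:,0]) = -38.0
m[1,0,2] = 27.0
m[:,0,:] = [[-7.0, -59.0, 90.0], [-34.0, 66.0, 27.0], [-67.0, 79.0, 89.0]]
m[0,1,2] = -42.0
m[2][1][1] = 86.0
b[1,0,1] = -23.0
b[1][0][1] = -23.0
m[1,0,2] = 27.0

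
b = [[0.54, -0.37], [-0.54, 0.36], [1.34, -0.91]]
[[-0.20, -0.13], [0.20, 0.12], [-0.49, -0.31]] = b@[[-0.21, -0.11],[0.23, 0.18]]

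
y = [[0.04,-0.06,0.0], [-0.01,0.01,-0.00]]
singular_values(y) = [0.07, 0.0]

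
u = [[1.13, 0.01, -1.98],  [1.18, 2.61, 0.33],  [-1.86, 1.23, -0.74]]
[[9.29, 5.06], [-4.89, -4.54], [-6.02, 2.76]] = u@[[2.71, -0.89], [-2.7, -0.95], [-3.16, -3.07]]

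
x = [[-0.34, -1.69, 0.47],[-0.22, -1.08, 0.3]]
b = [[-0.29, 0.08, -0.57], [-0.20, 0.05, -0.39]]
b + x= [[-0.63, -1.61, -0.1], [-0.42, -1.03, -0.09]]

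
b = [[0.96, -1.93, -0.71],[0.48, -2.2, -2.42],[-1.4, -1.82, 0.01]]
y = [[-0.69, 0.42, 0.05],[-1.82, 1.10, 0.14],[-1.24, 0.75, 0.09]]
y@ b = [[-0.53, 0.32, -0.53], [-1.42, 0.84, -1.37], [-0.96, 0.58, -0.93]]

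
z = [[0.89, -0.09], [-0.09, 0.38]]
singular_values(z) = [0.91, 0.36]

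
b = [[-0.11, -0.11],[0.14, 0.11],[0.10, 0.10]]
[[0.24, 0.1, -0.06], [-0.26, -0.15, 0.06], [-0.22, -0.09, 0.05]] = b @ [[-0.71, -1.69, -0.14], [-1.46, 0.77, 0.69]]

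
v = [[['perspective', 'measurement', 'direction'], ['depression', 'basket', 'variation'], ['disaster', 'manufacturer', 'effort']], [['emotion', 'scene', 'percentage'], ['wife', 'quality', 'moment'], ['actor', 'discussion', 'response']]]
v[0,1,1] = 'basket'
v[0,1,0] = 'depression'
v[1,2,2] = 'response'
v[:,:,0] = [['perspective', 'depression', 'disaster'], ['emotion', 'wife', 'actor']]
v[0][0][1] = 'measurement'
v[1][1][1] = 'quality'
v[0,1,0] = 'depression'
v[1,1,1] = 'quality'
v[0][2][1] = 'manufacturer'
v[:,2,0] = ['disaster', 'actor']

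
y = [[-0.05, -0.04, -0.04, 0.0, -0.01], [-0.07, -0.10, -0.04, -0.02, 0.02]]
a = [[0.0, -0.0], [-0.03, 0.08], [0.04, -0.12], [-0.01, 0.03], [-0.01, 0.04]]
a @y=[[0.0, 0.00, 0.0, 0.00, 0.0], [-0.00, -0.01, -0.0, -0.00, 0.0], [0.01, 0.01, 0.00, 0.00, -0.00], [-0.00, -0.00, -0.00, -0.0, 0.0], [-0.0, -0.0, -0.00, -0.0, 0.00]]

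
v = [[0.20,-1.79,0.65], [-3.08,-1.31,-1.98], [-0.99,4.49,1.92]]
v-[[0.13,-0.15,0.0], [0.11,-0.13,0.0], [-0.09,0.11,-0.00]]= [[0.07,-1.64,0.65],[-3.19,-1.18,-1.98],[-0.90,4.38,1.92]]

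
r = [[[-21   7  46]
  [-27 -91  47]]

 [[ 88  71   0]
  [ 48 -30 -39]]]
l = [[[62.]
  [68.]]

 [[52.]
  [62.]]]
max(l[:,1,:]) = 68.0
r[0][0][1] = 7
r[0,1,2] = 47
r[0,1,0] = -27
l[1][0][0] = 52.0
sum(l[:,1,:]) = 130.0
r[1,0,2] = 0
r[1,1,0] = 48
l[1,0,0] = 52.0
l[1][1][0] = 62.0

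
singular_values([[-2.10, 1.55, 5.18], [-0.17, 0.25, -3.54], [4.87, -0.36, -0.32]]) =[6.97, 4.55, 0.94]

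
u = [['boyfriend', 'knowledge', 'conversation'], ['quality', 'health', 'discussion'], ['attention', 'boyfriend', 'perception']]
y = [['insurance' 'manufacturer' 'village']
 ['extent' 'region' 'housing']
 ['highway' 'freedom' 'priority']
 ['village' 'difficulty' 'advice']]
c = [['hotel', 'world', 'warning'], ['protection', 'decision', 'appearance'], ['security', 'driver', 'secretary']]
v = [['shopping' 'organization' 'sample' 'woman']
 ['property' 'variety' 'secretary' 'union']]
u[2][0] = 'attention'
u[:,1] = ['knowledge', 'health', 'boyfriend']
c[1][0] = 'protection'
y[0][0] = 'insurance'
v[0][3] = 'woman'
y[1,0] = 'extent'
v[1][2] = 'secretary'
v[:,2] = ['sample', 'secretary']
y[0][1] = 'manufacturer'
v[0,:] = ['shopping', 'organization', 'sample', 'woman']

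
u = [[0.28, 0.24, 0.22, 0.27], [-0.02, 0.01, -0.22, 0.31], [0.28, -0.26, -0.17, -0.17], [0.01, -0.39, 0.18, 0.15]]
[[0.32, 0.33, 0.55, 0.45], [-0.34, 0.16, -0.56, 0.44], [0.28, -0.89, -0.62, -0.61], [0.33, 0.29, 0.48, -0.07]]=u @ [[1.01, -1.35, -0.39, -0.54], [-0.46, 0.3, 0.09, 0.77], [1.03, 1.26, 2.75, 0.12], [-0.30, 1.32, 0.13, 1.43]]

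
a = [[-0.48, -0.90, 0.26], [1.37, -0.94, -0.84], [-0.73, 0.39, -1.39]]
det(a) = -3.09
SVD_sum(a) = [[0.03, -0.02, -0.01], [1.45, -1.0, -0.49], [-0.34, 0.23, 0.11]] + [[0.06, -0.08, 0.35], [-0.06, 0.08, -0.35], [-0.26, 0.34, -1.48]] + [[-0.57, -0.8, -0.08],  [-0.02, -0.02, -0.0],  [-0.13, -0.18, -0.02]]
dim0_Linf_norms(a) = [1.37, 0.94, 1.39]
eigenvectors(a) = [[(0.04+0.55j), 0.04-0.55j, 0.30+0.00j], [0.77+0.00j, (0.77-0j), (0.54+0j)], [-0.16-0.29j, (-0.16+0.29j), (0.79+0j)]]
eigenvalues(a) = [(-0.7+1.31j), (-0.7-1.31j), (-1.4+0j)]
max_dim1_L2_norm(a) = 1.86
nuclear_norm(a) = 4.52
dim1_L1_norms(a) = [1.64, 3.15, 2.51]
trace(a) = -2.81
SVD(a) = [[0.02, -0.23, 0.97],[0.97, 0.22, 0.03],[-0.23, 0.95, 0.23]] @ diag([1.8739135509061915, 1.6297902938552293, 1.0116479633674125]) @ [[0.79, -0.55, -0.27], [-0.17, 0.22, -0.96], [-0.58, -0.81, -0.08]]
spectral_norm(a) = 1.87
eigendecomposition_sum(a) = [[-0.13+0.64j,(-0.41-0.27j),(0.33-0.06j)], [(0.87+0.24j),(-0.41+0.55j),-0.06-0.47j], [-0.09-0.38j,0.29+0.04j,(-0.16+0.12j)]] + [[(-0.13-0.64j), (-0.41+0.27j), (0.33+0.06j)], [(0.87-0.24j), -0.41-0.55j, (-0.06+0.47j)], [-0.09+0.38j, (0.29-0.04j), -0.16-0.12j]] + [[(-0.21+0j),  (-0.07+0j),  -0.41+0.00j], [(-0.38+0j),  (-0.13+0j),  (-0.72+0j)], [(-0.56+0j),  -0.19+0.00j,  -1.06+0.00j]]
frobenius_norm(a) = 2.68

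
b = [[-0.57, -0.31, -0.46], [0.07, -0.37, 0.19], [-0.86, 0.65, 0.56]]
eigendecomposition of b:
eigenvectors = [[-0.31, -0.69, -0.05], [0.12, 0.38, 0.83], [0.94, -0.61, -0.55]]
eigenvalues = [0.93, -0.81, -0.5]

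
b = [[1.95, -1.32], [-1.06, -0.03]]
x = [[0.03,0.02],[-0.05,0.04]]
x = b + [[-1.92,1.34], [1.01,0.07]]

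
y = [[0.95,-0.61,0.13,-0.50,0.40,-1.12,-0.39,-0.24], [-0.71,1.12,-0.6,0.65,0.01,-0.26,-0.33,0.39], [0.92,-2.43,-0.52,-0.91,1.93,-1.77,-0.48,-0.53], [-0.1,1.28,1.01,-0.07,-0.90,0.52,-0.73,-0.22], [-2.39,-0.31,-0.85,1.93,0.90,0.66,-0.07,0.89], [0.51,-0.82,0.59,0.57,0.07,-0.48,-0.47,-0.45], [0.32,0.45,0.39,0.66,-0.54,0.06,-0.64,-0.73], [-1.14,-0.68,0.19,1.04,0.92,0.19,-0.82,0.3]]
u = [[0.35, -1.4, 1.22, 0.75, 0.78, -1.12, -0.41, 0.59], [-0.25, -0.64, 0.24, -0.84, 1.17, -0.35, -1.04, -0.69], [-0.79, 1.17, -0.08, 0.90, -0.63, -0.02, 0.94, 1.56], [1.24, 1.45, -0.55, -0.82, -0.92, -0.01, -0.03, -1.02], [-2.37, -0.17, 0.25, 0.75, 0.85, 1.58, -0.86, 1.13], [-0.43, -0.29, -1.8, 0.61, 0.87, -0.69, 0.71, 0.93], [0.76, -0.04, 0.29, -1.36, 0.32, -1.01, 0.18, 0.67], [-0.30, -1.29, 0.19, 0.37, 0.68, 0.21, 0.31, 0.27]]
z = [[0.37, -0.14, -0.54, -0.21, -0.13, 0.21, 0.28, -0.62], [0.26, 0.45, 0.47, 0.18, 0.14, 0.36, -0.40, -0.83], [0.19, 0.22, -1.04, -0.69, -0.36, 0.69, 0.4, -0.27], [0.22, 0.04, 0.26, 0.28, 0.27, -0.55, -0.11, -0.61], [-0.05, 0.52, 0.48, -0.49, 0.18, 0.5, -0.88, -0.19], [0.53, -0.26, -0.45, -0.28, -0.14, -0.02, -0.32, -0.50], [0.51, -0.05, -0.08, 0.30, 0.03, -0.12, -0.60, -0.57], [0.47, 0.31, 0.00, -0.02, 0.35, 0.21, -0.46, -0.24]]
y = z @ u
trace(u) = -0.58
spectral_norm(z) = 2.01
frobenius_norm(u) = 6.97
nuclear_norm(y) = 13.94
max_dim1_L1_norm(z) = 3.86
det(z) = -0.01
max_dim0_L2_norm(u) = 2.97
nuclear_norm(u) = 16.19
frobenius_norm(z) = 3.26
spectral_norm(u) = 4.37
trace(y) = 1.56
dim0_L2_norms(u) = [2.97, 2.76, 2.3, 2.38, 2.29, 2.33, 1.87, 2.64]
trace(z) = -0.62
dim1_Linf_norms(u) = [1.4, 1.17, 1.56, 1.45, 2.37, 1.8, 1.36, 1.29]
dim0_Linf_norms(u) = [2.37, 1.45, 1.8, 1.36, 1.17, 1.58, 1.04, 1.56]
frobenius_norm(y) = 6.84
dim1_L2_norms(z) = [1.01, 1.23, 1.58, 0.98, 1.36, 1.0, 1.03, 0.87]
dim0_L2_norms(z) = [1.03, 0.84, 1.45, 1.02, 0.64, 1.12, 1.36, 1.48]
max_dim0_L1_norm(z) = 3.83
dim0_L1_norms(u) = [6.49, 6.45, 4.62, 6.4, 6.22, 4.99, 4.48, 6.86]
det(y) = -0.11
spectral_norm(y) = 4.79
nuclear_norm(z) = 7.19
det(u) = 11.99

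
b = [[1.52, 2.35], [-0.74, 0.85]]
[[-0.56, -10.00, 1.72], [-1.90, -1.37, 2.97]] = b @ [[1.32, -1.74, -1.82], [-1.09, -3.13, 1.91]]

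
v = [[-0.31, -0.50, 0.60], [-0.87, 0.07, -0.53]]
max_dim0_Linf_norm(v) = 0.87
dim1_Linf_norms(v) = [0.6, 0.87]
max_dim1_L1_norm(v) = 1.47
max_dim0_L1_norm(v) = 1.18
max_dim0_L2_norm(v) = 0.92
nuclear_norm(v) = 1.86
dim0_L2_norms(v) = [0.92, 0.5, 0.8]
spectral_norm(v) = 1.03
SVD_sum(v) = [[0.18, -0.04, 0.15], [-0.76, 0.18, -0.64]] + [[-0.49,-0.46,0.45], [-0.11,-0.11,0.11]]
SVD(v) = [[-0.23, 0.97], [0.97, 0.23]] @ diag([1.030624338805503, 0.8286214287970832]) @ [[-0.75, 0.18, -0.63], [-0.6, -0.57, 0.56]]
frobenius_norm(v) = 1.32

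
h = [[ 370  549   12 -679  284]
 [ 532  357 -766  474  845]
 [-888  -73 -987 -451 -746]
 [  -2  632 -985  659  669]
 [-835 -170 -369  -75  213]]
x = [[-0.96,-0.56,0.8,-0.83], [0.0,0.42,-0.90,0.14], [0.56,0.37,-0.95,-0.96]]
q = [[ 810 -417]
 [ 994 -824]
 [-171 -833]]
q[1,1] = -824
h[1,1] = 357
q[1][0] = 994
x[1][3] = 0.141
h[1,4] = 845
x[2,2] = -0.953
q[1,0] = 994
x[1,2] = -0.896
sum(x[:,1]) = 0.22600000000000003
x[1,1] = 0.424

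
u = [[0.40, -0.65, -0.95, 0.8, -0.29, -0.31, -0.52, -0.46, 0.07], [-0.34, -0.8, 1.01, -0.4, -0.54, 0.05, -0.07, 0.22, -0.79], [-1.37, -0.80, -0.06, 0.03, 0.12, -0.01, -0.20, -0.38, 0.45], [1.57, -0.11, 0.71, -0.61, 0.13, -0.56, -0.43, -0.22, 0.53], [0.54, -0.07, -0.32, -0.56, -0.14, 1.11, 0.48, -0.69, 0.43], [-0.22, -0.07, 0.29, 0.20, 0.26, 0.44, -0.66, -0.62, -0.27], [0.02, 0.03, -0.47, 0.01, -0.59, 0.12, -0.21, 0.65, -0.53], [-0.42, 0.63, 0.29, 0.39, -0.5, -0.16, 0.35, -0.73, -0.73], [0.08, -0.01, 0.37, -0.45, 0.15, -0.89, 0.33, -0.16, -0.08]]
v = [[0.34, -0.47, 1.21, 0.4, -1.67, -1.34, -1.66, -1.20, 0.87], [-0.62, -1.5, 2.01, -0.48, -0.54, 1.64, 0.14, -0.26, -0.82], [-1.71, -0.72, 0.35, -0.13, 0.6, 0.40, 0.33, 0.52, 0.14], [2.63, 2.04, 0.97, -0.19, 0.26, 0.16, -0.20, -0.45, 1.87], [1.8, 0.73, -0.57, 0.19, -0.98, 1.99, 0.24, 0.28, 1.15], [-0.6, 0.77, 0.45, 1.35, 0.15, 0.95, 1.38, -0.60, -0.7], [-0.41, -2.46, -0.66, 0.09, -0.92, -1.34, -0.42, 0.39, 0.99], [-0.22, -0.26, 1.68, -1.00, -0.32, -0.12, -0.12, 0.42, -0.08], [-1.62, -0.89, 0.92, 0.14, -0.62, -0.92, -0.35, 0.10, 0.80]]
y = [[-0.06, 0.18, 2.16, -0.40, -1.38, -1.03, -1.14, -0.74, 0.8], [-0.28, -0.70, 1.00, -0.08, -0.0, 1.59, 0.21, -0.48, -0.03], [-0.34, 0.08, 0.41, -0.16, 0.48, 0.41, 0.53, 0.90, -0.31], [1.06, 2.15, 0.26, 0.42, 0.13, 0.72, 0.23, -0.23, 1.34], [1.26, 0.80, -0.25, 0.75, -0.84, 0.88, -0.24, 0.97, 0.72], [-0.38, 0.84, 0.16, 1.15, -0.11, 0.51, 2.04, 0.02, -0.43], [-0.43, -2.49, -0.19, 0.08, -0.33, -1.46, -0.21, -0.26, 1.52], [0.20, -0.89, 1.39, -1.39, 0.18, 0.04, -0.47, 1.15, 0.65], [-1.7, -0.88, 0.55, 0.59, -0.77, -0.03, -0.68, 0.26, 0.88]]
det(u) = -4.77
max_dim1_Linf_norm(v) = 2.63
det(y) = 119.73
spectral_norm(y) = 4.81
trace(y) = 1.56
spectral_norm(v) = 5.51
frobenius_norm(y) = 7.85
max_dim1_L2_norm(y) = 3.33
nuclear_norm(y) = 20.52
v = y + u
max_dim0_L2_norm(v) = 4.1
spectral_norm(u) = 2.47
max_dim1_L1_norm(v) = 9.16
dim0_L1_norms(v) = [9.95, 9.84, 8.82, 3.97, 6.06, 8.86, 4.84, 4.22, 7.42]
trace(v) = -0.23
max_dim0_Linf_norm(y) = 2.49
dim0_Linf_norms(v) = [2.63, 2.46, 2.01, 1.35, 1.67, 1.99, 1.66, 1.2, 1.87]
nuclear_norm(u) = 12.69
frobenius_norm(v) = 8.99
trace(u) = -1.79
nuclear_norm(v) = 22.23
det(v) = 32.43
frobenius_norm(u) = 4.68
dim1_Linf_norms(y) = [2.16, 1.59, 0.9, 2.15, 1.26, 2.04, 2.49, 1.39, 1.7]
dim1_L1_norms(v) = [9.16, 8.01, 4.9, 8.77, 7.93, 6.95, 7.68, 4.22, 6.36]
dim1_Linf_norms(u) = [0.95, 1.01, 1.37, 1.57, 1.11, 0.66, 0.65, 0.73, 0.89]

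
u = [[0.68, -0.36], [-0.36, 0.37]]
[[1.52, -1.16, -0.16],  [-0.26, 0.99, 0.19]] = u @ [[3.84, -0.62, 0.08], [3.04, 2.06, 0.59]]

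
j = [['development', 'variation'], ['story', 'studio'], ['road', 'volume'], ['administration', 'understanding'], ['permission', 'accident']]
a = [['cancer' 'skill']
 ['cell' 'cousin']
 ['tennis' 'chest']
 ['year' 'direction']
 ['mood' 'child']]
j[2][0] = 'road'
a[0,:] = ['cancer', 'skill']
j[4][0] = 'permission'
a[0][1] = 'skill'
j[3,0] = 'administration'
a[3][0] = 'year'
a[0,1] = 'skill'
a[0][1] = 'skill'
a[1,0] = 'cell'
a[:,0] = ['cancer', 'cell', 'tennis', 'year', 'mood']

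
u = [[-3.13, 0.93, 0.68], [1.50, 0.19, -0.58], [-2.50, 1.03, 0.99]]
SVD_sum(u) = [[-3.07, 0.89, 0.92], [1.38, -0.4, -0.41], [-2.64, 0.77, 0.79]] + [[0.01, 0.06, -0.01], [0.15, 0.60, -0.09], [0.06, 0.25, -0.04]] + [[-0.08, -0.02, -0.23], [-0.02, -0.01, -0.08], [0.08, 0.02, 0.23]]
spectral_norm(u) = 4.63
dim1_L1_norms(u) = [4.74, 2.27, 4.52]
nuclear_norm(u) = 5.66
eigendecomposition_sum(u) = [[-3.18-0.00j,(0.73-0j),0.65-0.00j],[1.09+0.00j,(-0.25+0j),-0.22+0.00j],[(-2.3-0j),(0.52-0j),0.47-0.00j]] + [[0.03-0.08j, 0.10-0.01j, (0.01+0.1j)],[0.20-0.09j, (0.22+0.18j), -0.18+0.21j],[-0.10-0.27j, (0.25-0.27j), (0.26+0.25j)]] + [[(0.03+0.08j), 0.10+0.01j, 0.01-0.10j],[(0.2+0.09j), (0.22-0.18j), -0.18-0.21j],[-0.10+0.27j, 0.25+0.27j, (0.26-0.25j)]]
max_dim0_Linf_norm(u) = 3.13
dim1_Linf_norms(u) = [3.13, 1.5, 2.5]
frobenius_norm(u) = 4.69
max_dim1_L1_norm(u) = 4.74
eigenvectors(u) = [[0.78+0.00j, (0.17+0.14j), (0.17-0.14j)], [(-0.27+0j), (0.05+0.59j), (0.05-0.59j)], [(0.56+0j), 0.77+0.00j, (0.77-0j)]]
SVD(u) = [[-0.72, -0.09, -0.69], [0.32, -0.92, -0.22], [-0.62, -0.38, 0.69]] @ diag([4.632005411081915, 0.6738025623841416, 0.3580725884962918]) @ [[0.92, -0.27, -0.28], [-0.24, -0.96, 0.15], [0.31, 0.07, 0.95]]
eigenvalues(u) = [(-2.96+0j), (0.5+0.35j), (0.5-0.35j)]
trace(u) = -1.95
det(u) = -1.12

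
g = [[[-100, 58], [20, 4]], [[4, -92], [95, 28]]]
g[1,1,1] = 28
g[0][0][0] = -100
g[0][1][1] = 4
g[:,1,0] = [20, 95]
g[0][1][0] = 20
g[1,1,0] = 95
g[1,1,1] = 28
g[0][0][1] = 58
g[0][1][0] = 20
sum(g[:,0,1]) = -34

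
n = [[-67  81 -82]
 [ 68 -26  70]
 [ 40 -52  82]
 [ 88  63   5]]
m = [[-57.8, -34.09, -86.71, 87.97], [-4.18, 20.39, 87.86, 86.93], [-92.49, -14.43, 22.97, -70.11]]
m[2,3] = -70.11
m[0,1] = -34.09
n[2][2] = 82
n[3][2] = 5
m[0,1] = -34.09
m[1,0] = -4.18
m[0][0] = -57.8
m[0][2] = -86.71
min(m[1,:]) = -4.18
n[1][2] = 70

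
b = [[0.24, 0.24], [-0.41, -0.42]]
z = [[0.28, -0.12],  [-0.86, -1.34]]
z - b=[[0.04, -0.36], [-0.45, -0.92]]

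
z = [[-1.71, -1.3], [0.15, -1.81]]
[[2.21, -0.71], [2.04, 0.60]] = z@[[-0.41, 0.63], [-1.16, -0.28]]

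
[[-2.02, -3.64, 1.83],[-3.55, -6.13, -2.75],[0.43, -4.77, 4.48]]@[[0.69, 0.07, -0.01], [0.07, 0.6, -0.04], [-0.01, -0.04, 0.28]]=[[-1.67, -2.4, 0.68], [-2.85, -3.82, -0.49], [-0.08, -3.01, 1.44]]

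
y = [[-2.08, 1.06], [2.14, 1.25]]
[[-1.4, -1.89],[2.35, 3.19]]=y@[[0.87, 1.18], [0.39, 0.53]]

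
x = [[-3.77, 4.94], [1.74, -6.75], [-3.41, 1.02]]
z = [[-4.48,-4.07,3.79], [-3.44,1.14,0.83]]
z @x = [[-3.12, 9.21], [12.12, -23.84]]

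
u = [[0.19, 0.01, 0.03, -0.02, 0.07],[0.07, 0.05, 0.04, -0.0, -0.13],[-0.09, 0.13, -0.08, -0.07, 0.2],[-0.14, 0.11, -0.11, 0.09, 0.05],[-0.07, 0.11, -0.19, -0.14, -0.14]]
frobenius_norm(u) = 0.54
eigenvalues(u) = [(-0.15+0.27j), (-0.15-0.27j), (0.22+0j), (0.07+0j), (0.12+0j)]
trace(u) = 0.11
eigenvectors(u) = [[-0.10-0.05j, (-0.1+0.05j), (-0.74+0j), (0.29+0j), (-0.37+0j)],[0.10+0.27j, 0.10-0.27j, (-0.23+0j), (-0.42+0j), (-0.47+0j)],[(0.06-0.58j), (0.06+0.58j), (-0.1+0j), (-0.72+0j), 0.25+0.00j],[(0.11-0.29j), (0.11+0.29j), 0.61+0.00j, (0.47+0j), -0.75+0.00j],[0.68+0.00j, (0.68-0j), -0.11+0.00j, (0.02+0j), 0.12+0.00j]]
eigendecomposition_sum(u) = [[0.01j, (-0-0.01j), 0.01+0.02j, 0.01+0.01j, (0.02-0.01j)],  [(0.01-0.02j), (-0.01+0.03j), 0.01-0.05j, (-0-0.03j), -0.06-0.01j],  [-0.04+0.03j, (0.05-0.05j), (-0.06+0.08j), -0.02+0.05j, (0.1+0.07j)],  [-0.02+0.01j, 0.03-0.02j, -0.04+0.03j, (-0.01+0.02j), 0.04+0.05j],  [(-0.05-0.04j), (0.06+0.06j), -0.10-0.05j, (-0.06-0.01j), (-0.07+0.13j)]] + [[-0.01j, -0.00+0.01j, (0.01-0.02j), (0.01-0.01j), (0.02+0.01j)],[(0.01+0.02j), -0.01-0.03j, (0.01+0.05j), -0.00+0.03j, (-0.06+0.01j)],[-0.04-0.03j, 0.05+0.05j, (-0.06-0.08j), -0.02-0.05j, 0.10-0.07j],[-0.02-0.01j, 0.03+0.02j, -0.04-0.03j, (-0.01-0.02j), (0.04-0.05j)],[(-0.05+0.04j), 0.06-0.06j, -0.10+0.05j, (-0.06+0.01j), -0.07-0.13j]] + [[(0.16-0j), 0.00+0.00j, (0.02-0j), -0.07+0.00j, (0.03+0j)],[(0.05-0j), 0j, (0.01-0j), (-0.02+0j), 0.01+0.00j],[0.02-0.00j, 0j, 0.00-0.00j, (-0.01+0j), 0.00+0.00j],[(-0.13+0j), -0.00-0.00j, -0.02+0.00j, 0.06-0.00j, -0.03-0.00j],[(0.02-0j), 0.00+0.00j, -0j, -0.01+0.00j, 0j]] + [[0.01+0.00j, (-0.02-0j), (-0.01-0j), -0j, 0.00+0.00j],  [-0.01-0.00j, 0.03+0.00j, (0.02+0j), -0.01+0.00j, (-0.01-0j)],  [(-0.03-0j), (0.05+0j), 0.03+0.00j, (-0.01+0j), -0.01-0.00j],  [(0.02+0j), (-0.03-0j), (-0.02-0j), (0.01-0j), 0.01+0.00j],  [0j, (-0-0j), (-0-0j), -0j, 0j]] + [[0.01+0.00j, (0.04-0j), 0.00-0.00j, 0.03-0.00j, -0.01-0.00j], [0.02+0.00j, 0.05-0.00j, -0j, (0.04-0j), -0.01-0.00j], [(-0.01-0j), (-0.03+0j), (-0+0j), -0.02+0.00j, 0.01+0.00j], [(0.03+0j), 0.08-0.00j, -0j, 0.06-0.00j, -0.02-0.00j], [-0.00-0.00j, -0.01+0.00j, -0.00+0.00j, (-0.01+0j), 0j]]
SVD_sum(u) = [[0.07, -0.05, 0.07, 0.02, -0.02], [0.04, -0.03, 0.04, 0.01, -0.01], [-0.13, 0.10, -0.12, -0.03, 0.03], [-0.12, 0.09, -0.12, -0.03, 0.03], [-0.13, 0.1, -0.12, -0.04, 0.03]] + [[-0.00, -0.0, 0.01, 0.01, 0.06], [0.01, 0.00, -0.02, -0.03, -0.11], [-0.01, -0.00, 0.03, 0.04, 0.15], [-0.00, -0.00, 0.01, 0.01, 0.05], [0.01, 0.00, -0.04, -0.05, -0.19]] + [[0.10, 0.05, -0.03, -0.09, 0.04], [0.01, 0.01, -0.0, -0.01, 0.01], [0.06, 0.03, -0.02, -0.06, 0.02], [-0.05, -0.03, 0.01, 0.05, -0.02], [0.05, 0.02, -0.01, -0.05, 0.02]] + [[0.02, 0.03, -0.0, 0.03, -0.01], [0.02, 0.05, -0.0, 0.05, -0.01], [-0.0, -0.01, 0.00, -0.01, 0.0], [0.03, 0.05, -0.0, 0.05, -0.01], [-0.01, -0.01, 0.00, -0.01, 0.00]] + [[0.01, -0.01, -0.02, 0.01, 0.00], [-0.01, 0.02, 0.03, -0.01, -0.0], [-0.01, 0.02, 0.02, -0.01, -0.00], [0.01, -0.01, -0.02, 0.01, 0.0], [0.0, -0.01, -0.01, 0.00, 0.00]]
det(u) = 0.00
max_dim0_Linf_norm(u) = 0.2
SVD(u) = [[-0.31, -0.2, 0.72, 0.40, -0.43],[-0.17, 0.4, 0.11, 0.59, 0.67],[0.55, -0.53, 0.43, -0.10, 0.47],[0.52, -0.17, -0.39, 0.68, -0.3],[0.55, 0.70, 0.37, -0.14, -0.22]] @ diag([0.37650709932708804, 0.29467898789495717, 0.2084126029879421, 0.12112537031345733, 0.06781983361616481]) @ [[-0.61,  0.47,  -0.59,  -0.17,  0.16], [0.05,  0.02,  -0.21,  -0.24,  -0.95], [0.64,  0.32,  -0.17,  -0.63,  0.24], [0.34,  0.67,  -0.04,  0.65,  -0.13], [-0.3,  0.48,  0.76,  -0.31,  -0.09]]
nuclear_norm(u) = 1.07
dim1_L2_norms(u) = [0.21, 0.16, 0.28, 0.23, 0.3]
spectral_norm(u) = 0.38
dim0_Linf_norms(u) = [0.19, 0.13, 0.19, 0.14, 0.2]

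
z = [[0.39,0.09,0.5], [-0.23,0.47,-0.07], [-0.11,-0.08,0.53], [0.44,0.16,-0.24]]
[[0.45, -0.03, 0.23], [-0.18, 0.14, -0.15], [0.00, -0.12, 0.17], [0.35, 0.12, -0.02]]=z@[[0.87,0.07,0.2], [0.07,0.3,-0.17], [0.2,-0.17,0.34]]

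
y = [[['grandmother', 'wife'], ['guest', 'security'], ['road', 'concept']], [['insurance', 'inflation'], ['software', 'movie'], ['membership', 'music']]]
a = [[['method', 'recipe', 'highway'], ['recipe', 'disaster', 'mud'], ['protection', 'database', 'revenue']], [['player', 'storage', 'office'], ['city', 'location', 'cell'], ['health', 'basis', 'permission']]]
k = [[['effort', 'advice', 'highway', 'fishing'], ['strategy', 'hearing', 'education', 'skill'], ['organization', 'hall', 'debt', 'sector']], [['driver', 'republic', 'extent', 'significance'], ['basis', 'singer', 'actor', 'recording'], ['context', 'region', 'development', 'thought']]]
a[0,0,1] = 'recipe'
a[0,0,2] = 'highway'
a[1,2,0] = 'health'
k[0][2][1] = 'hall'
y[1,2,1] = 'music'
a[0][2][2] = 'revenue'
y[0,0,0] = 'grandmother'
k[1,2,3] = 'thought'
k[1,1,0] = 'basis'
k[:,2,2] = ['debt', 'development']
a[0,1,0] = 'recipe'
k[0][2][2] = 'debt'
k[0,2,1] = 'hall'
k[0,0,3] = 'fishing'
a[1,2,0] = 'health'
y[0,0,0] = 'grandmother'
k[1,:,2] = ['extent', 'actor', 'development']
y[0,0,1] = 'wife'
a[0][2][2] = 'revenue'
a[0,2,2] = 'revenue'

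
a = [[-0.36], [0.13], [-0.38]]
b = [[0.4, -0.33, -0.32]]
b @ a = [[-0.07]]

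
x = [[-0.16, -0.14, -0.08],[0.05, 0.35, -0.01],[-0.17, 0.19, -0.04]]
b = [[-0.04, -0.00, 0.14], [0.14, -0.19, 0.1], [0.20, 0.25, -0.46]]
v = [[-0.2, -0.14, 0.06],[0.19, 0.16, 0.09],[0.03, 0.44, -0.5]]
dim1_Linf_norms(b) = [0.14, 0.19, 0.46]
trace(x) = 0.15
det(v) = 0.01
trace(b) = -0.69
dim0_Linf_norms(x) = [0.17, 0.35, 0.08]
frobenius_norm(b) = 0.63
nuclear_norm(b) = 0.87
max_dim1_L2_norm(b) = 0.56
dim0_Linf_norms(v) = [0.2, 0.44, 0.5]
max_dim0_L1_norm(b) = 0.7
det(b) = 0.01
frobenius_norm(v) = 0.76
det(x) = -0.00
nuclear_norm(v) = 1.07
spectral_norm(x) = 0.42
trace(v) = -0.54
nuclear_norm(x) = 0.71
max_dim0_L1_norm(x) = 0.68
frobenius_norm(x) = 0.49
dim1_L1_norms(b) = [0.18, 0.43, 0.91]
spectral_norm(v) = 0.69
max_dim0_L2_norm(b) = 0.49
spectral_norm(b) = 0.59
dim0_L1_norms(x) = [0.38, 0.68, 0.13]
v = x + b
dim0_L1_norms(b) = [0.38, 0.44, 0.7]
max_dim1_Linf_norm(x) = 0.35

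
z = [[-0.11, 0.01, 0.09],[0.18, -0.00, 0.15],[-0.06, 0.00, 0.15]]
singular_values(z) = [0.24, 0.21, 0.01]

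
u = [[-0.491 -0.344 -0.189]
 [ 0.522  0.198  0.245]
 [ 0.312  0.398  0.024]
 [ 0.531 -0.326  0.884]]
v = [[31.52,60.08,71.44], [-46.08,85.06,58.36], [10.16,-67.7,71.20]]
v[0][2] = 71.44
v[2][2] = 71.2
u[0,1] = -0.344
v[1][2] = 58.36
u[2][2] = 0.024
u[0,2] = -0.189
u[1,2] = 0.245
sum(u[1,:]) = 0.965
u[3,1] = -0.326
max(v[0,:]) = 71.44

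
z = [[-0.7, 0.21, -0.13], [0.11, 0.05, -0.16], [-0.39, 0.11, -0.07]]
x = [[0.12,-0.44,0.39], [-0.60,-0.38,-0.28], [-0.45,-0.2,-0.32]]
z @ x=[[-0.15, 0.25, -0.29], [0.06, -0.04, 0.08], [-0.08, 0.14, -0.16]]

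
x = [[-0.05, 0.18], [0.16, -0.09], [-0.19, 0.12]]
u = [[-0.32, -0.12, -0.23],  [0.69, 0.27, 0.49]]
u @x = [[0.04, -0.07], [-0.08, 0.16]]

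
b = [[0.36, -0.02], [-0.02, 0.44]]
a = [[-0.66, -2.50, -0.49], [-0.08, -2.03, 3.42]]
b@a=[[-0.24, -0.86, -0.24], [-0.02, -0.84, 1.51]]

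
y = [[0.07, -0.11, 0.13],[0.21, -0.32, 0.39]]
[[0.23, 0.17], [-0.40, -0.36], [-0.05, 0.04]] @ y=[[0.05, -0.08, 0.1],[-0.10, 0.16, -0.19],[0.00, -0.01, 0.01]]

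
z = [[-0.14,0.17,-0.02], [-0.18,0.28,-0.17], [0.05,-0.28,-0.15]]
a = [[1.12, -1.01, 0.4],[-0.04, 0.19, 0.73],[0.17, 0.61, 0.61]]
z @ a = [[-0.17, 0.16, 0.06],[-0.24, 0.13, 0.03],[0.04, -0.20, -0.28]]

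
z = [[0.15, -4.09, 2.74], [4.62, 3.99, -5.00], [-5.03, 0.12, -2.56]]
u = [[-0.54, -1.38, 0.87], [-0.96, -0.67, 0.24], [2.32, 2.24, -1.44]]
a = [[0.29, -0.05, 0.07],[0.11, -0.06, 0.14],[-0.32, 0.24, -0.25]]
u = a @ z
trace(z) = 1.58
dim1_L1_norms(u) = [2.79, 1.87, 6.0]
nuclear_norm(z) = 16.71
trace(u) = -2.65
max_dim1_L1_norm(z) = 13.61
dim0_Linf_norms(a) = [0.32, 0.24, 0.25]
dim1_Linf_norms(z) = [4.09, 5.0, 5.03]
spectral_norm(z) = 8.87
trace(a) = -0.02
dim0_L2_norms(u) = [2.57, 2.71, 1.7]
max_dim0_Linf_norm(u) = 2.32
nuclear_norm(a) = 0.76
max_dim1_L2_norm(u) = 3.53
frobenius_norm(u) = 4.11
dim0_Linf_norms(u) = [2.32, 2.24, 1.44]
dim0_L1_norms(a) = [0.72, 0.35, 0.46]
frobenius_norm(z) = 10.88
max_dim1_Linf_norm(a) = 0.32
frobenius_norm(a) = 0.59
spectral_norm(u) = 4.04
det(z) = -96.17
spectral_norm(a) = 0.57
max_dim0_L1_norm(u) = 4.29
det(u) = 0.39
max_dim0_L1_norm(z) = 10.3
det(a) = -0.00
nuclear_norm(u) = 4.88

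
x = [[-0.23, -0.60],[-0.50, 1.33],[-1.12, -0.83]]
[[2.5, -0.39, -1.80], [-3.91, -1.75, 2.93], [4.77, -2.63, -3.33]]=x@[[-1.63, 2.60, 1.05],[-3.55, -0.34, 2.6]]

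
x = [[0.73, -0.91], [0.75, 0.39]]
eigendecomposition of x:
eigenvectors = [[0.74+0.00j, (0.74-0j)],  [(0.14-0.66j), 0.14+0.66j]]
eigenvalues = [(0.56+0.81j), (0.56-0.81j)]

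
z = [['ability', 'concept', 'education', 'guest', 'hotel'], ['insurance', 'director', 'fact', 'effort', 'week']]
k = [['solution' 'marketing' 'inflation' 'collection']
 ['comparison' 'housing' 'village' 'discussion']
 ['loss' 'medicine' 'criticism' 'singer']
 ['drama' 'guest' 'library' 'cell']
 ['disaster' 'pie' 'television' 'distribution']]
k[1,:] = ['comparison', 'housing', 'village', 'discussion']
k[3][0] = 'drama'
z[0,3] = 'guest'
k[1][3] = 'discussion'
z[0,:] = ['ability', 'concept', 'education', 'guest', 'hotel']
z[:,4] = ['hotel', 'week']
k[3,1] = 'guest'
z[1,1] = 'director'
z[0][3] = 'guest'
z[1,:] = ['insurance', 'director', 'fact', 'effort', 'week']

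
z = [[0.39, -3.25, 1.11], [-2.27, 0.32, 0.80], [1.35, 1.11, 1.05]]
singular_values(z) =[3.53, 2.66, 1.57]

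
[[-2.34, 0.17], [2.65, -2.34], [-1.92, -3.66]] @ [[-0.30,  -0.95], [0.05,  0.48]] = [[0.71,  2.30], [-0.91,  -3.64], [0.39,  0.07]]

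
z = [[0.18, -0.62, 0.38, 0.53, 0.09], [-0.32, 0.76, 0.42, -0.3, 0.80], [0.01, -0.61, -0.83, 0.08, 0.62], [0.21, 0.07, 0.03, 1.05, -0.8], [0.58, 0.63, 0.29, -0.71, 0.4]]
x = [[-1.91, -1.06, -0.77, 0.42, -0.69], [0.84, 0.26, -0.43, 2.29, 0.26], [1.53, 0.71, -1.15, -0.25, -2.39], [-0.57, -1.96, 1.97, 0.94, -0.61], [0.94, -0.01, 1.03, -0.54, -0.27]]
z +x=[[-1.73, -1.68, -0.39, 0.95, -0.60],[0.52, 1.02, -0.01, 1.99, 1.06],[1.54, 0.1, -1.98, -0.17, -1.77],[-0.36, -1.89, 2.0, 1.99, -1.41],[1.52, 0.62, 1.32, -1.25, 0.13]]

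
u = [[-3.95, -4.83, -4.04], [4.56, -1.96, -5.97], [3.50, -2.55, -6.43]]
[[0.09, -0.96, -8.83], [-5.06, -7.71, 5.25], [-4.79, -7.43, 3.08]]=u @ [[-0.42, -0.64, 1.94], [-0.16, 0.07, -0.36], [0.58, 0.78, 0.72]]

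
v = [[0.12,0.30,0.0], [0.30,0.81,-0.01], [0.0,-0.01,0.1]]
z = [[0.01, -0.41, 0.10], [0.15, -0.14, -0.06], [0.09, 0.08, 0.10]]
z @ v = [[-0.12, -0.33, 0.01], [-0.02, -0.07, -0.00], [0.03, 0.09, 0.01]]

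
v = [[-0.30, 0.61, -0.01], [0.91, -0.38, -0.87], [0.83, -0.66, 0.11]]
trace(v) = -0.57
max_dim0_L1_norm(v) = 2.04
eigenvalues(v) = [(-1.46+0j), (0.44+0.13j), (0.44-0.13j)]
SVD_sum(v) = [[-0.42, 0.29, 0.19], [0.93, -0.64, -0.43], [0.73, -0.51, -0.34]] + [[-0.01, 0.18, -0.29], [-0.01, 0.27, -0.44], [0.01, -0.24, 0.39]] + [[0.13, 0.14, 0.08], [-0.01, -0.01, -0.01], [0.09, 0.09, 0.05]]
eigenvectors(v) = [[(0.39+0j), 0.60-0.10j, 0.60+0.10j],  [-0.75+0.00j, 0.75+0.00j, 0.75-0.00j],  [-0.53+0.00j, -0.09-0.22j, (-0.09+0.22j)]]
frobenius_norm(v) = 1.82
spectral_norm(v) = 1.63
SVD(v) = [[-0.34, -0.44, 0.83], [0.74, -0.67, -0.05], [0.58, 0.60, 0.55]] @ diag([1.6347608935706393, 0.770489273015112, 0.2492049377937163]) @ [[0.77, -0.53, -0.35], [0.02, -0.53, 0.85], [0.64, 0.66, 0.39]]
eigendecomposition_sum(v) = [[-0.45+0.00j, (0.38-0j), 0.21-0.00j], [(0.86-0j), (-0.73+0j), -0.40+0.00j], [(0.6-0j), (-0.51+0j), (-0.28+0j)]] + [[0.07+0.31j, (0.11-0.17j), (-0.11+0.48j)],[(0.02+0.4j), (0.18-0.19j), -0.23+0.56j],[0.12-0.05j, -0.08-0.03j, (0.19+0j)]] + [[(0.07-0.31j),(0.11+0.17j),(-0.11-0.48j)], [(0.02-0.4j),0.18+0.19j,(-0.23-0.56j)], [0.12+0.05j,(-0.08+0.03j),0.19-0.00j]]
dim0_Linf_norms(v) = [0.91, 0.66, 0.87]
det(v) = -0.31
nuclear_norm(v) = 2.65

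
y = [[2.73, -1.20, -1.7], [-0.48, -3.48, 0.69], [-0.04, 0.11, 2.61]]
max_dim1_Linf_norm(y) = 3.48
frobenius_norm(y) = 5.61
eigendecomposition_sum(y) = [[-0.05,-0.65,0.06], [-0.27,-3.53,0.32], [0.0,0.06,-0.01]] + [[1.96, -0.51, -8.74], [-0.17, 0.04, 0.75], [-0.23, 0.06, 1.02]] + [[0.81, -0.04, 6.98], [-0.04, 0.00, -0.38], [0.19, -0.01, 1.59]]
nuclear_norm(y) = 9.34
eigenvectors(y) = [[0.18,  0.99,  0.97], [0.98,  -0.09,  -0.05], [-0.02,  -0.12,  0.22]]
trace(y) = 1.86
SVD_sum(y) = [[1.72, -1.97, -1.82], [0.81, -0.93, -0.86], [-0.85, 0.98, 0.9]] + [[0.25, 0.65, -0.46], [-0.96, -2.5, 1.80], [-0.41, -1.07, 0.77]] + [[0.76, 0.13, 0.58], [-0.33, -0.05, -0.25], [1.22, 0.2, 0.94]]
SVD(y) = [[-0.83,-0.23,-0.51],[-0.39,0.89,0.22],[0.41,0.38,-0.83]] @ diag([3.859879974973196, 3.6049953458304542, 1.8790782674869306]) @ [[-0.54, 0.62, 0.57],[-0.30, -0.77, 0.56],[-0.79, -0.13, -0.6]]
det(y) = -26.15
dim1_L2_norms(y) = [3.43, 3.58, 2.61]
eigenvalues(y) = [-3.58, 3.03, 2.41]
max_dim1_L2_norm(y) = 3.58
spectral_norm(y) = 3.86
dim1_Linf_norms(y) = [2.73, 3.48, 2.61]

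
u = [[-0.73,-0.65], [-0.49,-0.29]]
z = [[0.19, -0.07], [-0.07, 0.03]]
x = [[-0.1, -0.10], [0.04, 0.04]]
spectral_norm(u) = 1.13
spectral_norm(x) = 0.15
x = z @ u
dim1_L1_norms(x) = [0.2, 0.08]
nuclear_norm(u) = 1.22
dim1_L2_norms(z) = [0.2, 0.08]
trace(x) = -0.06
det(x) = 0.00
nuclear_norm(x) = 0.15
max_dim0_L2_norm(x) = 0.11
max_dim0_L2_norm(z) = 0.2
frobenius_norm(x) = 0.15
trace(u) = -1.02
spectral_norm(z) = 0.22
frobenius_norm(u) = 1.13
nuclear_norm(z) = 0.22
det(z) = 0.00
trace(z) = 0.22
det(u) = -0.11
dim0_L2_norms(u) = [0.88, 0.71]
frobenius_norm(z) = 0.22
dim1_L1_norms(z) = [0.26, 0.1]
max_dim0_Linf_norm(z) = 0.19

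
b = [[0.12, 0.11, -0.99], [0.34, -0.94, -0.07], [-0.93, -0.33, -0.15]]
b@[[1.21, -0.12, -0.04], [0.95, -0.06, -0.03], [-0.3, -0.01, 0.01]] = [[0.55, -0.01, -0.02], [-0.46, 0.02, 0.01], [-1.39, 0.13, 0.05]]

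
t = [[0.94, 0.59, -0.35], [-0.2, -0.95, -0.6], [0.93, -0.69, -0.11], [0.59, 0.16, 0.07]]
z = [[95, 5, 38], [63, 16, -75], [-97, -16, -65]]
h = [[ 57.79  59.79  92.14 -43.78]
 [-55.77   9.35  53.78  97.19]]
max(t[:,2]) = 0.066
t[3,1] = 0.165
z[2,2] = -65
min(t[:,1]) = -0.954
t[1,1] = -0.954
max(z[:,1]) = 16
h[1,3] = 97.19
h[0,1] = 59.79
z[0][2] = 38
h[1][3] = 97.19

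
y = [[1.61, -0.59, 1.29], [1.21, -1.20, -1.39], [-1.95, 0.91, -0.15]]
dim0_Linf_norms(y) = [1.95, 1.2, 1.39]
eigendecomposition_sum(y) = [[(0.87+0.38j), (-0.22-0.31j), (0.76-0.66j)], [(0.75-0.81j), (-0.43+0.12j), -0.44-1.09j], [-1.01+0.34j, 0.42+0.10j, (-0.13+1.12j)]] + [[(0.87-0.38j), -0.22+0.31j, 0.76+0.66j], [(0.75+0.81j), -0.43-0.12j, (-0.44+1.09j)], [(-1.01-0.34j), (0.42-0.1j), (-0.13-1.12j)]] + [[-0.13+0.00j, (-0.15-0j), -0.22+0.00j], [(-0.29+0j), -0.34-0.00j, -0.50+0.00j], [0.06-0.00j, (0.07+0j), (0.11-0j)]]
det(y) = -0.98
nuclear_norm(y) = 5.32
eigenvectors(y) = [[(0.17+0.5j), 0.17-0.50j, 0.40+0.00j], [0.61+0.00j, 0.61-0.00j, (0.9+0j)], [-0.52-0.28j, -0.52+0.28j, (-0.2+0j)]]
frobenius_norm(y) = 3.75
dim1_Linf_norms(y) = [1.61, 1.39, 1.95]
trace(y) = 0.26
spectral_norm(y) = 3.19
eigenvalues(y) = [(0.31+1.62j), (0.31-1.62j), (-0.36+0j)]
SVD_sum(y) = [[1.52, -0.84, 0.06], [1.39, -0.76, 0.06], [-1.89, 1.03, -0.08]] + [[0.13, 0.32, 1.21], [-0.15, -0.39, -1.46], [-0.01, -0.03, -0.10]] + [[-0.04, -0.07, 0.02], [-0.03, -0.05, 0.02], [-0.05, -0.10, 0.03]]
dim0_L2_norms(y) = [2.8, 1.62, 1.9]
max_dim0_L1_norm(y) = 4.77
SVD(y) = [[-0.55, 0.63, 0.55], [-0.5, -0.77, 0.40], [0.67, -0.06, 0.74]] @ diag([3.190048405631685, 1.9730786866074013, 0.15540806344059407]) @ [[-0.88,0.48,-0.04], [0.10,0.25,0.96], [-0.47,-0.84,0.27]]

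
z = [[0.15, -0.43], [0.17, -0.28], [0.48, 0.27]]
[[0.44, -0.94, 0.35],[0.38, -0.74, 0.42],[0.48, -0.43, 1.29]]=z @[[1.32,-1.77,2.63], [-0.57,1.56,0.11]]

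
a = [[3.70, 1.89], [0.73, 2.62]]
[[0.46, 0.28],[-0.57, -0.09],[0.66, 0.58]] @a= [[1.91, 1.60], [-2.17, -1.31], [2.87, 2.77]]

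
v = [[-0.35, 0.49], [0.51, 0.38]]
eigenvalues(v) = [-0.6, 0.63]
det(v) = -0.38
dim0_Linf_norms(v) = [0.51, 0.49]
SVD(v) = [[0.18, 0.98], [0.98, -0.18]] @ diag([0.6370794505031013, 0.6010239377484614]) @ [[0.69, 0.72], [-0.72, 0.69]]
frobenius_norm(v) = 0.88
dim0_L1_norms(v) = [0.86, 0.87]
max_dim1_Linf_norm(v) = 0.51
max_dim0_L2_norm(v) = 0.62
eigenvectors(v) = [[-0.89, -0.45], [0.46, -0.90]]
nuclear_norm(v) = 1.24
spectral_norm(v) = 0.64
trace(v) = 0.03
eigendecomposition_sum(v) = [[-0.48, 0.24], [0.25, -0.12]] + [[0.13, 0.25],[0.26, 0.50]]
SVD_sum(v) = [[0.08, 0.08],  [0.43, 0.45]] + [[-0.43, 0.41], [0.08, -0.07]]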